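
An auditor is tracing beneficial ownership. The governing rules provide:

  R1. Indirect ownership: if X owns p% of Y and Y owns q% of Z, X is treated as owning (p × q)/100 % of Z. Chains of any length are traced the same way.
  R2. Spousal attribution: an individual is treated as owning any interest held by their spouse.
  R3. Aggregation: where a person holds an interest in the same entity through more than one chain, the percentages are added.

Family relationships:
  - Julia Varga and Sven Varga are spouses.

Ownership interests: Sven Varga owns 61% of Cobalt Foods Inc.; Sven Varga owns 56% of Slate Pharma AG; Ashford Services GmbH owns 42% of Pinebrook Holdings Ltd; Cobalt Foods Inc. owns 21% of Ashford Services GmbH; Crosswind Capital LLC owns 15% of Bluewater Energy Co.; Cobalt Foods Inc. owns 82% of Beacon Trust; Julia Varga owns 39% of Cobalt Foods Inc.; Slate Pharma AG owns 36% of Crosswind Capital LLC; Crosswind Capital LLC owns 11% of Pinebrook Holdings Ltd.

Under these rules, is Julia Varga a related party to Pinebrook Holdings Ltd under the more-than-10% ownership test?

By spousal attribution (R2), Julia Varga is treated as also owning Sven Varga's interest in Cobalt Foods Inc, giving 39% + 61% = 100%.
By spousal attribution (R2), Julia Varga is treated as owning Sven Varga's 56% interest in Slate Pharma AG.
Chain via Cobalt Foods Inc. → Ashford Services GmbH (R1): 100% × 21% × 42% = 8.82% of Pinebrook Holdings Ltd.
Chain via Slate Pharma AG → Crosswind Capital LLC (R1): 56% × 36% × 11% = 2.2176% of Pinebrook Holdings Ltd.
Aggregating (R3): 8.82% + 2.2176% = 11.0376%.
11.0376% exceeds the 10% threshold, so Julia is a related party to Pinebrook Holdings Ltd.

Yes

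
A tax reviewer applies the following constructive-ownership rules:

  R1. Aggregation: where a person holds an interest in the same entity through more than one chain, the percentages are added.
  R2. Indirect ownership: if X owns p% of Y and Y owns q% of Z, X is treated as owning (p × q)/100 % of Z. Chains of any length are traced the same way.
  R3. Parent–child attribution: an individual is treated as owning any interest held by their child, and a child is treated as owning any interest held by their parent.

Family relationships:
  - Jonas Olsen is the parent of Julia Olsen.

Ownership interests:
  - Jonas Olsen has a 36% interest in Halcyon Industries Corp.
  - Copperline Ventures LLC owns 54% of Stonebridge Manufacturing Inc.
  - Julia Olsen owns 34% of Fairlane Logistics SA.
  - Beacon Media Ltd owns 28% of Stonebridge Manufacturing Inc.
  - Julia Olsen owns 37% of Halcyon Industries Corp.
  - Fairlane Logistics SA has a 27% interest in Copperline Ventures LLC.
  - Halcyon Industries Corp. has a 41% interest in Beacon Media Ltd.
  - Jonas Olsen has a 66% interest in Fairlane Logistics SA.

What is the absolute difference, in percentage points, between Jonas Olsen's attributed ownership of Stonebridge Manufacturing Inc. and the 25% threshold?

By parent–child attribution (R3), Jonas Olsen is treated as also owning Julia Olsen's interest in Halcyon Industries Corp, giving 36% + 37% = 73%.
By parent–child attribution (R3), Jonas Olsen is treated as also owning Julia Olsen's interest in Fairlane Logistics SA, giving 66% + 34% = 100%.
Chain via Halcyon Industries Corp. → Beacon Media Ltd (R2): 73% × 41% × 28% = 8.3804% of Stonebridge Manufacturing Inc.
Chain via Fairlane Logistics SA → Copperline Ventures LLC (R2): 100% × 27% × 54% = 14.58% of Stonebridge Manufacturing Inc.
Aggregating (R1): 8.3804% + 14.58% = 22.9604%.
22.9604% falls short of the 25% threshold by 2.0396 percentage points.

2.0396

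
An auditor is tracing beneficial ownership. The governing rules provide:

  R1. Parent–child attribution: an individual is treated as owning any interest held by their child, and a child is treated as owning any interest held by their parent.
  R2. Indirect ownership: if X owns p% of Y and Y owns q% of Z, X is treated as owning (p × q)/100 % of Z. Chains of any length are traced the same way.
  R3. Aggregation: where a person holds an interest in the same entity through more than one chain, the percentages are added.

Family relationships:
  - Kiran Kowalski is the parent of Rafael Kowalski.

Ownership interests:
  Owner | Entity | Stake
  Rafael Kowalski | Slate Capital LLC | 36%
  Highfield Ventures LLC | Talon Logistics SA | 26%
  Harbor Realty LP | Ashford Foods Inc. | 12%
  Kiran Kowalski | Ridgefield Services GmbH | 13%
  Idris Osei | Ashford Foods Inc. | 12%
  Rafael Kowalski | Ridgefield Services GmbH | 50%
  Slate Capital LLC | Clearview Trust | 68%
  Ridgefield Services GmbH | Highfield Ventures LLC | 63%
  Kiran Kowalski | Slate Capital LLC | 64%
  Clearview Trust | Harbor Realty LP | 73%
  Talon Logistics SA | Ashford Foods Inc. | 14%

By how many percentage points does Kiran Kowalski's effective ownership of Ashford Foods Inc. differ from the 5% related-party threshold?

By parent–child attribution (R1), Kiran Kowalski is treated as also owning Rafael Kowalski's interest in Ridgefield Services GmbH, giving 13% + 50% = 63%.
By parent–child attribution (R1), Kiran Kowalski is treated as also owning Rafael Kowalski's interest in Slate Capital LLC, giving 64% + 36% = 100%.
Chain via Ridgefield Services GmbH → Highfield Ventures LLC → Talon Logistics SA (R2): 63% × 63% × 26% × 14% = 1.444716% of Ashford Foods Inc.
Chain via Slate Capital LLC → Clearview Trust → Harbor Realty LP (R2): 100% × 68% × 73% × 12% = 5.9568% of Ashford Foods Inc.
Aggregating (R3): 1.444716% + 5.9568% = 7.401516%.
7.401516% exceeds the 5% threshold by 2.401516 percentage points.

2.401516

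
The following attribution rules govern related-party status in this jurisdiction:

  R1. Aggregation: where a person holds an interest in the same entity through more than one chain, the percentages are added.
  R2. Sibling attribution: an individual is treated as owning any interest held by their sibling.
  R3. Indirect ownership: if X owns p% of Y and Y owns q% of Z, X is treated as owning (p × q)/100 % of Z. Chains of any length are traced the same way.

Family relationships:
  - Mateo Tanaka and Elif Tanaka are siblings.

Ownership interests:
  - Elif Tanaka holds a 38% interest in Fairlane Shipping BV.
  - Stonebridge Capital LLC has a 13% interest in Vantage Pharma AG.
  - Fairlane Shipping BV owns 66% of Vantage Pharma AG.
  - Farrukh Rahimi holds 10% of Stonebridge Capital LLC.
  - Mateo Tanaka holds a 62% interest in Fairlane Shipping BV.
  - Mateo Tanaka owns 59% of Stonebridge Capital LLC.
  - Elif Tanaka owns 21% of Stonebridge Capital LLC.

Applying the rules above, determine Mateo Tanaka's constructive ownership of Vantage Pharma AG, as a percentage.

76.4%

By sibling attribution (R2), Mateo Tanaka is treated as also owning Elif Tanaka's interest in Stonebridge Capital LLC, giving 59% + 21% = 80%.
By sibling attribution (R2), Mateo Tanaka is treated as also owning Elif Tanaka's interest in Fairlane Shipping BV, giving 62% + 38% = 100%.
Chain via Stonebridge Capital LLC (R3): 80% × 13% = 10.4% of Vantage Pharma AG.
Chain via Fairlane Shipping BV (R3): 100% × 66% = 66% of Vantage Pharma AG.
Aggregating (R1): 10.4% + 66% = 76.4%.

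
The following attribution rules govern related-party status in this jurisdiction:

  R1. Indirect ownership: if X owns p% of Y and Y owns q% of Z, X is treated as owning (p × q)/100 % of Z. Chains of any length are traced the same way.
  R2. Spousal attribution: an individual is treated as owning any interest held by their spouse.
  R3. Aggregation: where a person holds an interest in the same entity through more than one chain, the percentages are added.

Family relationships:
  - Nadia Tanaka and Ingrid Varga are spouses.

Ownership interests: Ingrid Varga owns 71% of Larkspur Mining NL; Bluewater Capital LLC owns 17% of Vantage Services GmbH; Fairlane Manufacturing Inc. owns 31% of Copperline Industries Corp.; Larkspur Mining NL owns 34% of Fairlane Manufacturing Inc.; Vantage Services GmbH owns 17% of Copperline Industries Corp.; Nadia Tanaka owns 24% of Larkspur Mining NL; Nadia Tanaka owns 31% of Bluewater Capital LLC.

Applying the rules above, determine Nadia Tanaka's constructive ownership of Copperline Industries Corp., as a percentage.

By spousal attribution (R2), Nadia Tanaka is treated as also owning Ingrid Varga's interest in Larkspur Mining NL, giving 24% + 71% = 95%.
Chain via Bluewater Capital LLC → Vantage Services GmbH (R1): 31% × 17% × 17% = 0.8959% of Copperline Industries Corp.
Chain via Larkspur Mining NL → Fairlane Manufacturing Inc. (R1): 95% × 34% × 31% = 10.013% of Copperline Industries Corp.
Aggregating (R3): 0.8959% + 10.013% = 10.9089%.

10.9089%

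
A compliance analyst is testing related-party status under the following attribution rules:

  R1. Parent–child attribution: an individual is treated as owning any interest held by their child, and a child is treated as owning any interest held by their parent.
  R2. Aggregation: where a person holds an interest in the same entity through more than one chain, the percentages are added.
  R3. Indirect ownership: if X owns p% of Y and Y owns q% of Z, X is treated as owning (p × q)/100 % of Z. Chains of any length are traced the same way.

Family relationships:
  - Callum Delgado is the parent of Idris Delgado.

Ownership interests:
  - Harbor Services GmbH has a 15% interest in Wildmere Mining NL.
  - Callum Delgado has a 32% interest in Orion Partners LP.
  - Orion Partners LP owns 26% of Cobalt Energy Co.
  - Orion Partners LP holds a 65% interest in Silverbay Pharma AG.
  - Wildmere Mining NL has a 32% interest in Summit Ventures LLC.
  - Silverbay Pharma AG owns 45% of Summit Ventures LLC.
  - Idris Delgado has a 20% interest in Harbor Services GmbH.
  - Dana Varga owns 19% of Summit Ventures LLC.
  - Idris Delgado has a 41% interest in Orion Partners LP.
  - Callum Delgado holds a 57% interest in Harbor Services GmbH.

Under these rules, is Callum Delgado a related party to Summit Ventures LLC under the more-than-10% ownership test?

By parent–child attribution (R1), Callum Delgado is treated as also owning Idris Delgado's interest in Harbor Services GmbH, giving 57% + 20% = 77%.
By parent–child attribution (R1), Callum Delgado is treated as also owning Idris Delgado's interest in Orion Partners LP, giving 32% + 41% = 73%.
Chain via Harbor Services GmbH → Wildmere Mining NL (R3): 77% × 15% × 32% = 3.696% of Summit Ventures LLC.
Chain via Orion Partners LP → Silverbay Pharma AG (R3): 73% × 65% × 45% = 21.3525% of Summit Ventures LLC.
Aggregating (R2): 3.696% + 21.3525% = 25.0485%.
25.0485% exceeds the 10% threshold, so Callum is a related party to Summit Ventures LLC.

Yes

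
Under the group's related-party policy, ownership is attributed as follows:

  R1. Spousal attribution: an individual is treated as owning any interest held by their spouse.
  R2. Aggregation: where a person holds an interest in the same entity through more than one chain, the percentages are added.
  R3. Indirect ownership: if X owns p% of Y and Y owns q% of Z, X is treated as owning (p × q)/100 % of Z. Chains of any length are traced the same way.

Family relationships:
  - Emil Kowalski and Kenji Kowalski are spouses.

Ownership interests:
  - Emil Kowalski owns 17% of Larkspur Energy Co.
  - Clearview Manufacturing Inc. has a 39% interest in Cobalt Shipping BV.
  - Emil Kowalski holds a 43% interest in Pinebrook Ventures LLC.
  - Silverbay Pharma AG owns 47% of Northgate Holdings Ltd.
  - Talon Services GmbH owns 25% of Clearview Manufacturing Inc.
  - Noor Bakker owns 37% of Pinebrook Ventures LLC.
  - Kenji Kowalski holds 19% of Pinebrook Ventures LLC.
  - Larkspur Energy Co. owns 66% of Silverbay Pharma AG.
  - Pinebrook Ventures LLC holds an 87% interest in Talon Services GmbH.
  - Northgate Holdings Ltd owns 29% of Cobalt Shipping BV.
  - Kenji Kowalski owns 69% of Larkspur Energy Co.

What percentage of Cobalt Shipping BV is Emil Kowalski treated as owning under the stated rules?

12.995538%

By spousal attribution (R1), Emil Kowalski is treated as also owning Kenji Kowalski's interest in Larkspur Energy Co, giving 17% + 69% = 86%.
By spousal attribution (R1), Emil Kowalski is treated as also owning Kenji Kowalski's interest in Pinebrook Ventures LLC, giving 43% + 19% = 62%.
Chain via Larkspur Energy Co. → Silverbay Pharma AG → Northgate Holdings Ltd (R3): 86% × 66% × 47% × 29% = 7.736388% of Cobalt Shipping BV.
Chain via Pinebrook Ventures LLC → Talon Services GmbH → Clearview Manufacturing Inc. (R3): 62% × 87% × 25% × 39% = 5.25915% of Cobalt Shipping BV.
Aggregating (R2): 7.736388% + 5.25915% = 12.995538%.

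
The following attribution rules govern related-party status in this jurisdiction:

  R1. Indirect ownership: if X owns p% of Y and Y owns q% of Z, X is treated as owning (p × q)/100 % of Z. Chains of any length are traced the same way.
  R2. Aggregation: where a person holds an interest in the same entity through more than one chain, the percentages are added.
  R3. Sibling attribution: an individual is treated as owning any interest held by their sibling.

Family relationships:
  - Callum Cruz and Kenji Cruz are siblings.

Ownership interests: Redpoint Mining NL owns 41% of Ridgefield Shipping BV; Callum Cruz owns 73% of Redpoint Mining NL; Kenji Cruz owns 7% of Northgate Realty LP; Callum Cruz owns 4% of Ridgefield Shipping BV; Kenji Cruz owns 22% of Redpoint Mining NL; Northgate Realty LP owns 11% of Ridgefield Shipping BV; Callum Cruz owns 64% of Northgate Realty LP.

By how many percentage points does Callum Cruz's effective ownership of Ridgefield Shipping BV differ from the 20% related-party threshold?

30.76

By sibling attribution (R3), Callum Cruz is treated as also owning Kenji Cruz's interest in Redpoint Mining NL, giving 73% + 22% = 95%.
By sibling attribution (R3), Callum Cruz is treated as also owning Kenji Cruz's interest in Northgate Realty LP, giving 64% + 7% = 71%.
Chain via Redpoint Mining NL (R1): 95% × 41% = 38.95% of Ridgefield Shipping BV.
Chain via Northgate Realty LP (R1): 71% × 11% = 7.81% of Ridgefield Shipping BV.
Direct interest in Ridgefield Shipping BV: 4%.
Aggregating (R2): 38.95% + 7.81% + 4% = 50.76%.
50.76% exceeds the 20% threshold by 30.76 percentage points.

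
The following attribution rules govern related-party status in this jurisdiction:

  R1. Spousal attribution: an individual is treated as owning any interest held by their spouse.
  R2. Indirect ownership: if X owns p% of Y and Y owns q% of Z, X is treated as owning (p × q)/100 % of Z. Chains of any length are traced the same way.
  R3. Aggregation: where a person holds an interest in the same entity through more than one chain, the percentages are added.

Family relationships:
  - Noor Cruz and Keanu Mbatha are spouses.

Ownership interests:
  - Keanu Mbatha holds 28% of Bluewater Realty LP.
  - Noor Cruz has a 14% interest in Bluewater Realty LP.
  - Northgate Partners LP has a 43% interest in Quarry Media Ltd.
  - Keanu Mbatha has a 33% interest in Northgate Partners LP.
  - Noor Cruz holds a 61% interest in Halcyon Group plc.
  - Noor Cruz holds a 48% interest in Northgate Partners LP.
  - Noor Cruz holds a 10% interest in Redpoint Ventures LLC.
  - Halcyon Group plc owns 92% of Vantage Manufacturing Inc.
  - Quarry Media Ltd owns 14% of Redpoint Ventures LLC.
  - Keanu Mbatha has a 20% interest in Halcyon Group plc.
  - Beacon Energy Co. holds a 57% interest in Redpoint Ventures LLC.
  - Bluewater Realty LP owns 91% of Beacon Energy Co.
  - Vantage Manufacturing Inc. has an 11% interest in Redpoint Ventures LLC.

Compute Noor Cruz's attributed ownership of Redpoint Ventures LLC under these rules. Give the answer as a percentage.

By spousal attribution (R1), Noor Cruz is treated as also owning Keanu Mbatha's interest in Bluewater Realty LP, giving 14% + 28% = 42%.
By spousal attribution (R1), Noor Cruz is treated as also owning Keanu Mbatha's interest in Northgate Partners LP, giving 48% + 33% = 81%.
By spousal attribution (R1), Noor Cruz is treated as also owning Keanu Mbatha's interest in Halcyon Group plc, giving 61% + 20% = 81%.
Chain via Bluewater Realty LP → Beacon Energy Co. (R2): 42% × 91% × 57% = 21.7854% of Redpoint Ventures LLC.
Chain via Northgate Partners LP → Quarry Media Ltd (R2): 81% × 43% × 14% = 4.8762% of Redpoint Ventures LLC.
Chain via Halcyon Group plc → Vantage Manufacturing Inc. (R2): 81% × 92% × 11% = 8.1972% of Redpoint Ventures LLC.
Direct interest in Redpoint Ventures LLC: 10%.
Aggregating (R3): 21.7854% + 4.8762% + 8.1972% + 10% = 44.8588%.

44.8588%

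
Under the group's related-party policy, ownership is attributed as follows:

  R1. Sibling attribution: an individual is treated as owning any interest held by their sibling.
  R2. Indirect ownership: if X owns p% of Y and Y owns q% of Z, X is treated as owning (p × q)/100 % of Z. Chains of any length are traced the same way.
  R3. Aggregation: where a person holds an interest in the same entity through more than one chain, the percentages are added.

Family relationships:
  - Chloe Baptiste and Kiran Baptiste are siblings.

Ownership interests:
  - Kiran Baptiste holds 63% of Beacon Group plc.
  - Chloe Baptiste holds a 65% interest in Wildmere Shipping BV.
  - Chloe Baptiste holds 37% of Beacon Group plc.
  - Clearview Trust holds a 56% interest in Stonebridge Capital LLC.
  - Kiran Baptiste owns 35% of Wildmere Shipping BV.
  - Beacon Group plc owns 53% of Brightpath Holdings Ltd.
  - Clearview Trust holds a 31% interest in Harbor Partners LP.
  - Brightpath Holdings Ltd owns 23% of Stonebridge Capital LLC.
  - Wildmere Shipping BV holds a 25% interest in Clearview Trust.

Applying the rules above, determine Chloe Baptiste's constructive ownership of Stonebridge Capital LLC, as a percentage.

26.19%

By sibling attribution (R1), Chloe Baptiste is treated as also owning Kiran Baptiste's interest in Beacon Group plc, giving 37% + 63% = 100%.
By sibling attribution (R1), Chloe Baptiste is treated as also owning Kiran Baptiste's interest in Wildmere Shipping BV, giving 65% + 35% = 100%.
Chain via Beacon Group plc → Brightpath Holdings Ltd (R2): 100% × 53% × 23% = 12.19% of Stonebridge Capital LLC.
Chain via Wildmere Shipping BV → Clearview Trust (R2): 100% × 25% × 56% = 14% of Stonebridge Capital LLC.
Aggregating (R3): 12.19% + 14% = 26.19%.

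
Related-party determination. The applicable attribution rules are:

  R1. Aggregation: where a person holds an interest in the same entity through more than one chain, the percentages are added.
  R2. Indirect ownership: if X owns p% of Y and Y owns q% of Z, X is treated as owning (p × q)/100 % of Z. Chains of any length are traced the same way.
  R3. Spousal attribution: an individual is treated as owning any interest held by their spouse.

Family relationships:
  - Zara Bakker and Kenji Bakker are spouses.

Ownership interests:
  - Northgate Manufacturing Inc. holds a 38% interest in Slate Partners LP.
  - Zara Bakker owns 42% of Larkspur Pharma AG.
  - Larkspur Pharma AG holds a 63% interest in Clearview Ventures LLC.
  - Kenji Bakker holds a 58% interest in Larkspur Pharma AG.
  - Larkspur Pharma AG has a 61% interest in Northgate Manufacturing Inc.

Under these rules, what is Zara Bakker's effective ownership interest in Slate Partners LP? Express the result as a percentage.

23.18%

By spousal attribution (R3), Zara Bakker is treated as also owning Kenji Bakker's interest in Larkspur Pharma AG, giving 42% + 58% = 100%.
Chain via Larkspur Pharma AG → Northgate Manufacturing Inc. (R2): 100% × 61% × 38% = 23.18% of Slate Partners LP.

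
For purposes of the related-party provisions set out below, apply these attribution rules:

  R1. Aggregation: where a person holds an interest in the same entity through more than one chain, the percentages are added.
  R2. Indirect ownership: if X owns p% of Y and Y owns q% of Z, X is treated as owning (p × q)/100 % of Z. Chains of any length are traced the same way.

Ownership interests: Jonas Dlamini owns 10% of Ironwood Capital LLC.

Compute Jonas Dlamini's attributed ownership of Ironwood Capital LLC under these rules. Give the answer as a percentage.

10%

Direct interest in Ironwood Capital LLC: 10%.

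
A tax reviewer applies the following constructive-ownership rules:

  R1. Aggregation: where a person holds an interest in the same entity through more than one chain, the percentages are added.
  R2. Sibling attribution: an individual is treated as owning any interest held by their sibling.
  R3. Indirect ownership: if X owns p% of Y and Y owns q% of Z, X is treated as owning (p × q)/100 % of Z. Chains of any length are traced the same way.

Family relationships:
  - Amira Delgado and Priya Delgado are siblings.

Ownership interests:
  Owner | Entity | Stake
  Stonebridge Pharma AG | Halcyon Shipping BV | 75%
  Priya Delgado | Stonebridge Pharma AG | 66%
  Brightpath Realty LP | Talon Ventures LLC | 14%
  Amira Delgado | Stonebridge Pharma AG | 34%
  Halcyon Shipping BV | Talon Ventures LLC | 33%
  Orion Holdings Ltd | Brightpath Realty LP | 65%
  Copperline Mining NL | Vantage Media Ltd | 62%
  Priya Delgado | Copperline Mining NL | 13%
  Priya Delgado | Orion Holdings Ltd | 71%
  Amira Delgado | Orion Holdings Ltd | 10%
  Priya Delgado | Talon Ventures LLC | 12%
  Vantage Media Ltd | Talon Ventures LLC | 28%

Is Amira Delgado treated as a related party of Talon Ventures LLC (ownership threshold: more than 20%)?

Yes

By sibling attribution (R2), Amira Delgado is treated as also owning Priya Delgado's interest in Orion Holdings Ltd, giving 10% + 71% = 81%.
By sibling attribution (R2), Amira Delgado is treated as also owning Priya Delgado's interest in Stonebridge Pharma AG, giving 34% + 66% = 100%.
By sibling attribution (R2), Amira Delgado is treated as owning Priya Delgado's 13% interest in Copperline Mining NL.
By sibling attribution (R2), Amira Delgado is treated as owning Priya Delgado's 12% interest in Talon Ventures LLC.
Chain via Orion Holdings Ltd → Brightpath Realty LP (R3): 81% × 65% × 14% = 7.371% of Talon Ventures LLC.
Chain via Stonebridge Pharma AG → Halcyon Shipping BV (R3): 100% × 75% × 33% = 24.75% of Talon Ventures LLC.
Chain via Copperline Mining NL → Vantage Media Ltd (R3): 13% × 62% × 28% = 2.2568% of Talon Ventures LLC.
Direct interest in Talon Ventures LLC: 12%.
Aggregating (R1): 7.371% + 24.75% + 2.2568% + 12% = 46.3778%.
46.3778% exceeds the 20% threshold, so Amira is a related party to Talon Ventures LLC.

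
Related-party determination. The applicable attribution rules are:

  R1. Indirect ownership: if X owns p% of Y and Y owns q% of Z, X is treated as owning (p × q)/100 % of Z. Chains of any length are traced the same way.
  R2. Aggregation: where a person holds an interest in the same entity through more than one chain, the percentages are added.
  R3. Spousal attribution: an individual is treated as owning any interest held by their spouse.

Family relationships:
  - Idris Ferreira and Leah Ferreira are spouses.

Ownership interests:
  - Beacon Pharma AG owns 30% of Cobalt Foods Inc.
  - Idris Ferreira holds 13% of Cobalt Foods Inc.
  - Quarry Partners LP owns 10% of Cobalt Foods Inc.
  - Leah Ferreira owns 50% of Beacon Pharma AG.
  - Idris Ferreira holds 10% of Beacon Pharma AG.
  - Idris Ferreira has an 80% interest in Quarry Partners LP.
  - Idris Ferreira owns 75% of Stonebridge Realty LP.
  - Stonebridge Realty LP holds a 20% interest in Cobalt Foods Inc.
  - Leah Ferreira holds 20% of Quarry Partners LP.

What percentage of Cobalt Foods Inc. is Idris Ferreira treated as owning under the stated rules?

56%

By spousal attribution (R3), Idris Ferreira is treated as also owning Leah Ferreira's interest in Quarry Partners LP, giving 80% + 20% = 100%.
By spousal attribution (R3), Idris Ferreira is treated as also owning Leah Ferreira's interest in Beacon Pharma AG, giving 10% + 50% = 60%.
Chain via Quarry Partners LP (R1): 100% × 10% = 10% of Cobalt Foods Inc.
Chain via Stonebridge Realty LP (R1): 75% × 20% = 15% of Cobalt Foods Inc.
Chain via Beacon Pharma AG (R1): 60% × 30% = 18% of Cobalt Foods Inc.
Direct interest in Cobalt Foods Inc: 13%.
Aggregating (R2): 10% + 15% + 18% + 13% = 56%.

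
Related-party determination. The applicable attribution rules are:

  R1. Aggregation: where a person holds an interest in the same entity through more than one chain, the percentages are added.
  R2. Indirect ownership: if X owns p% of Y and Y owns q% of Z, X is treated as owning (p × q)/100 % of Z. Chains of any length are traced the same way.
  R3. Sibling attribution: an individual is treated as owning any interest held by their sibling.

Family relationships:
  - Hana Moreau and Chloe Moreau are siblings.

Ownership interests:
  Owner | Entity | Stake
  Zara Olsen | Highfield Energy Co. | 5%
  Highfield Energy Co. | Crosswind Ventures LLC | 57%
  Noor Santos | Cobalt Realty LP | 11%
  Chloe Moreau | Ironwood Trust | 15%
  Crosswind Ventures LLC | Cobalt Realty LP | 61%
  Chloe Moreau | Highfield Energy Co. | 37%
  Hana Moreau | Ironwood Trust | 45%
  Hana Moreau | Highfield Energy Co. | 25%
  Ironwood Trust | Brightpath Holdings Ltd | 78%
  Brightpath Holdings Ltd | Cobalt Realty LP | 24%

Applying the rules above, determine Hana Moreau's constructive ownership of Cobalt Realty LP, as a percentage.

By sibling attribution (R3), Hana Moreau is treated as also owning Chloe Moreau's interest in Highfield Energy Co, giving 25% + 37% = 62%.
By sibling attribution (R3), Hana Moreau is treated as also owning Chloe Moreau's interest in Ironwood Trust, giving 45% + 15% = 60%.
Chain via Highfield Energy Co. → Crosswind Ventures LLC (R2): 62% × 57% × 61% = 21.5574% of Cobalt Realty LP.
Chain via Ironwood Trust → Brightpath Holdings Ltd (R2): 60% × 78% × 24% = 11.232% of Cobalt Realty LP.
Aggregating (R1): 21.5574% + 11.232% = 32.7894%.

32.7894%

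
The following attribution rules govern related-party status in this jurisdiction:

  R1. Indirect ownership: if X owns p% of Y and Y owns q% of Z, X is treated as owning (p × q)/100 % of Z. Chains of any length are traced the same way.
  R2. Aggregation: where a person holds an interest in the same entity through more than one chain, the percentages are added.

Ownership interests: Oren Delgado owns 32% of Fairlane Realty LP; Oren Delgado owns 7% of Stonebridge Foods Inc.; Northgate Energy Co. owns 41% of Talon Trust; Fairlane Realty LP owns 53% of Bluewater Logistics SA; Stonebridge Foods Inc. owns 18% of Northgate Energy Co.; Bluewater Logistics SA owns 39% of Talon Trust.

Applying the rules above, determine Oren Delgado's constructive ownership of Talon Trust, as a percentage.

7.131%

Chain via Fairlane Realty LP → Bluewater Logistics SA (R1): 32% × 53% × 39% = 6.6144% of Talon Trust.
Chain via Stonebridge Foods Inc. → Northgate Energy Co. (R1): 7% × 18% × 41% = 0.5166% of Talon Trust.
Aggregating (R2): 6.6144% + 0.5166% = 7.131%.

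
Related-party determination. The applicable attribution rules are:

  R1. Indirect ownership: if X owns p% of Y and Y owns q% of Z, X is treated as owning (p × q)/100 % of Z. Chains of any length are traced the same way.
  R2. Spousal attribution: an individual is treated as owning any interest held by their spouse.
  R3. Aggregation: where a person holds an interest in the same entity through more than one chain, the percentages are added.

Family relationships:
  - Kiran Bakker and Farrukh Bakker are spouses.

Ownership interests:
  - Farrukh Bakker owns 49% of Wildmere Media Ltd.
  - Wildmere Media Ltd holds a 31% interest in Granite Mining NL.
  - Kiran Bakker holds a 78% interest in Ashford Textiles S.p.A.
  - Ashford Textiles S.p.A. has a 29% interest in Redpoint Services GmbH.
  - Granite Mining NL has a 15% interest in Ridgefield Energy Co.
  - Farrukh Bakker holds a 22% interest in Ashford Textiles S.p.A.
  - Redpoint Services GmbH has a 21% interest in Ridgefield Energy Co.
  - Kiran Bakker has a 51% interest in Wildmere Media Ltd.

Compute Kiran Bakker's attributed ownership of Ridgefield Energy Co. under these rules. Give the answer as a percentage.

By spousal attribution (R2), Kiran Bakker is treated as also owning Farrukh Bakker's interest in Wildmere Media Ltd, giving 51% + 49% = 100%.
By spousal attribution (R2), Kiran Bakker is treated as also owning Farrukh Bakker's interest in Ashford Textiles S.p.A, giving 78% + 22% = 100%.
Chain via Wildmere Media Ltd → Granite Mining NL (R1): 100% × 31% × 15% = 4.65% of Ridgefield Energy Co.
Chain via Ashford Textiles S.p.A. → Redpoint Services GmbH (R1): 100% × 29% × 21% = 6.09% of Ridgefield Energy Co.
Aggregating (R3): 4.65% + 6.09% = 10.74%.

10.74%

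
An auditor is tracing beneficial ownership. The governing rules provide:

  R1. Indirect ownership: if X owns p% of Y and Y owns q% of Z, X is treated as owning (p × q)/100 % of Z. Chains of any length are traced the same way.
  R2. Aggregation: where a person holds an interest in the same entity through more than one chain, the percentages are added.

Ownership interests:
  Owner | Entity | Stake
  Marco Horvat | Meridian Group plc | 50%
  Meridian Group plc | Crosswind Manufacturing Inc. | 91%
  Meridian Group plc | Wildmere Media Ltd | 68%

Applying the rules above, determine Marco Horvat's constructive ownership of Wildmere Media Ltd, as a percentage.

Chain via Meridian Group plc (R1): 50% × 68% = 34% of Wildmere Media Ltd.

34%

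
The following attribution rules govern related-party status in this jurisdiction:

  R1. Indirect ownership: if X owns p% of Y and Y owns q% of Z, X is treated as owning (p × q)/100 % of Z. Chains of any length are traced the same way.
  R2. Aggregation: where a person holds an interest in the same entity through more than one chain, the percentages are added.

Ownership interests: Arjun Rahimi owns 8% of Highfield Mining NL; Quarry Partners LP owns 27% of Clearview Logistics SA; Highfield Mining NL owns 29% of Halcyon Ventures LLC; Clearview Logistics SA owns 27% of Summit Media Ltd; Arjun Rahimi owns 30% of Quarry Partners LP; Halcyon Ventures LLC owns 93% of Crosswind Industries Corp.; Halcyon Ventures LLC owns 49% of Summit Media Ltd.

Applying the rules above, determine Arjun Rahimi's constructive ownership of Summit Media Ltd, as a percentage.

3.3238%

Chain via Highfield Mining NL → Halcyon Ventures LLC (R1): 8% × 29% × 49% = 1.1368% of Summit Media Ltd.
Chain via Quarry Partners LP → Clearview Logistics SA (R1): 30% × 27% × 27% = 2.187% of Summit Media Ltd.
Aggregating (R2): 1.1368% + 2.187% = 3.3238%.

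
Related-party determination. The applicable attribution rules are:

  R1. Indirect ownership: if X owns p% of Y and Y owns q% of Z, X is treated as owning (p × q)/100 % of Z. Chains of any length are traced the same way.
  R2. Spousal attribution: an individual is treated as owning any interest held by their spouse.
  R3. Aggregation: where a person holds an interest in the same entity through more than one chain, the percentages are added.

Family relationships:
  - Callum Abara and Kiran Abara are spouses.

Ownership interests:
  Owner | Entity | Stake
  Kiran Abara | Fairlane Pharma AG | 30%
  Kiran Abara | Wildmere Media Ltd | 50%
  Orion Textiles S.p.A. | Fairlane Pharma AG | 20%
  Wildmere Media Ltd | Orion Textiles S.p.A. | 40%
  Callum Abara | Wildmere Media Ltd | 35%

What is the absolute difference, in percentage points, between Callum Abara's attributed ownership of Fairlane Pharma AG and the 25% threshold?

11.8

By spousal attribution (R2), Callum Abara is treated as also owning Kiran Abara's interest in Wildmere Media Ltd, giving 35% + 50% = 85%.
By spousal attribution (R2), Callum Abara is treated as owning Kiran Abara's 30% interest in Fairlane Pharma AG.
Chain via Wildmere Media Ltd → Orion Textiles S.p.A. (R1): 85% × 40% × 20% = 6.8% of Fairlane Pharma AG.
Direct interest in Fairlane Pharma AG: 30%.
Aggregating (R3): 6.8% + 30% = 36.8%.
36.8% exceeds the 25% threshold by 11.8 percentage points.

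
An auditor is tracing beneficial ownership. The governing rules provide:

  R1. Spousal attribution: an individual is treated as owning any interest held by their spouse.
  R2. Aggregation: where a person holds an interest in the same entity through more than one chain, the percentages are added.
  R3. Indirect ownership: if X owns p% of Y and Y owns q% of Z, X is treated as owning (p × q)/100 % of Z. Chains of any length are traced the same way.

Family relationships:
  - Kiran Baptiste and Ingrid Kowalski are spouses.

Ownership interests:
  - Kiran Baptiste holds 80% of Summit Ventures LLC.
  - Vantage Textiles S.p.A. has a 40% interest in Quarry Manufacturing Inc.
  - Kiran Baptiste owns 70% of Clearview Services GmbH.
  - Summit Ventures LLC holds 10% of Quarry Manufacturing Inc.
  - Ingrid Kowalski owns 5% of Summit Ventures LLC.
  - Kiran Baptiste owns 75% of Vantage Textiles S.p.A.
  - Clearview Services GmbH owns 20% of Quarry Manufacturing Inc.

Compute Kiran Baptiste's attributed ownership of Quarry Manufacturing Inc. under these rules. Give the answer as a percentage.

By spousal attribution (R1), Kiran Baptiste is treated as also owning Ingrid Kowalski's interest in Summit Ventures LLC, giving 80% + 5% = 85%.
Chain via Clearview Services GmbH (R3): 70% × 20% = 14% of Quarry Manufacturing Inc.
Chain via Summit Ventures LLC (R3): 85% × 10% = 8.5% of Quarry Manufacturing Inc.
Chain via Vantage Textiles S.p.A. (R3): 75% × 40% = 30% of Quarry Manufacturing Inc.
Aggregating (R2): 14% + 8.5% + 30% = 52.5%.

52.5%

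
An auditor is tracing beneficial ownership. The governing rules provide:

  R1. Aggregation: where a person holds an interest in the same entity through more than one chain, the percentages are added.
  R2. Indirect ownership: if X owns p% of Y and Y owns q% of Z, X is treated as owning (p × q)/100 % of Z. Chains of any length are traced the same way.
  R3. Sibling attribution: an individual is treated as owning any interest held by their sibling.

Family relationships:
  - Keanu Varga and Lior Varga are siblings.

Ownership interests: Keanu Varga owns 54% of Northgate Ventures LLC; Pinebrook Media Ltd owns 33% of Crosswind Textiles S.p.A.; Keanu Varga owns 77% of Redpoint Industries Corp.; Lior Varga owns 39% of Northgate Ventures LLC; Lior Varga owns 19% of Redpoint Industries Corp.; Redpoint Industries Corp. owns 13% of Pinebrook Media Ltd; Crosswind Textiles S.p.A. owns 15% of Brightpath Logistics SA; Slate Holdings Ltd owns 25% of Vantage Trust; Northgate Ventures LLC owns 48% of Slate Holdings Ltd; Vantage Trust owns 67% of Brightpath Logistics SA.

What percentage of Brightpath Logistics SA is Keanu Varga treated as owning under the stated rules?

8.09496%

By sibling attribution (R3), Keanu Varga is treated as also owning Lior Varga's interest in Redpoint Industries Corp, giving 77% + 19% = 96%.
By sibling attribution (R3), Keanu Varga is treated as also owning Lior Varga's interest in Northgate Ventures LLC, giving 54% + 39% = 93%.
Chain via Redpoint Industries Corp. → Pinebrook Media Ltd → Crosswind Textiles S.p.A. (R2): 96% × 13% × 33% × 15% = 0.61776% of Brightpath Logistics SA.
Chain via Northgate Ventures LLC → Slate Holdings Ltd → Vantage Trust (R2): 93% × 48% × 25% × 67% = 7.4772% of Brightpath Logistics SA.
Aggregating (R1): 0.61776% + 7.4772% = 8.09496%.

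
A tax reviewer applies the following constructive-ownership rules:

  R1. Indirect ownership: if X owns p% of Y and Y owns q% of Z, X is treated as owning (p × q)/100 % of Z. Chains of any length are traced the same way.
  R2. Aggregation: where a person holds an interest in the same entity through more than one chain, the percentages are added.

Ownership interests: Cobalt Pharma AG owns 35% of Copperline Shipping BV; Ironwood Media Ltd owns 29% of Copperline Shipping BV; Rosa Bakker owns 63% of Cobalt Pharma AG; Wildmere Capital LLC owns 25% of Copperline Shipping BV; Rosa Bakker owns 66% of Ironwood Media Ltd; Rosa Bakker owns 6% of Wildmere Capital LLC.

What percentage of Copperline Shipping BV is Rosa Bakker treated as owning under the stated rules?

42.69%

Chain via Cobalt Pharma AG (R1): 63% × 35% = 22.05% of Copperline Shipping BV.
Chain via Wildmere Capital LLC (R1): 6% × 25% = 1.5% of Copperline Shipping BV.
Chain via Ironwood Media Ltd (R1): 66% × 29% = 19.14% of Copperline Shipping BV.
Aggregating (R2): 22.05% + 1.5% + 19.14% = 42.69%.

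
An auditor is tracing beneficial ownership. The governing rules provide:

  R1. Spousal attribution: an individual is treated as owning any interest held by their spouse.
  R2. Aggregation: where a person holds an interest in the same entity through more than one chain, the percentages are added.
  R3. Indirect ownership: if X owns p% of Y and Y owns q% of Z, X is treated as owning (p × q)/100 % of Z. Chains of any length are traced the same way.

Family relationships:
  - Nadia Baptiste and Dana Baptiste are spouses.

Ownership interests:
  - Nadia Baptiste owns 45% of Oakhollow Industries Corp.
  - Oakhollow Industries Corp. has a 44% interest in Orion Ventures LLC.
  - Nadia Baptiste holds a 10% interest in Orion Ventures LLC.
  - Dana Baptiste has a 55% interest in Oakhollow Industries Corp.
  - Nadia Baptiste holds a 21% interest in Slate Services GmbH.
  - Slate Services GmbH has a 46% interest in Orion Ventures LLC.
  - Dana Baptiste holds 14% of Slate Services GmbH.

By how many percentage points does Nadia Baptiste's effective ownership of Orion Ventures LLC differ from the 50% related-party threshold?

20.1

By spousal attribution (R1), Nadia Baptiste is treated as also owning Dana Baptiste's interest in Slate Services GmbH, giving 21% + 14% = 35%.
By spousal attribution (R1), Nadia Baptiste is treated as also owning Dana Baptiste's interest in Oakhollow Industries Corp, giving 45% + 55% = 100%.
Chain via Slate Services GmbH (R3): 35% × 46% = 16.1% of Orion Ventures LLC.
Chain via Oakhollow Industries Corp. (R3): 100% × 44% = 44% of Orion Ventures LLC.
Direct interest in Orion Ventures LLC: 10%.
Aggregating (R2): 16.1% + 44% + 10% = 70.1%.
70.1% exceeds the 50% threshold by 20.1 percentage points.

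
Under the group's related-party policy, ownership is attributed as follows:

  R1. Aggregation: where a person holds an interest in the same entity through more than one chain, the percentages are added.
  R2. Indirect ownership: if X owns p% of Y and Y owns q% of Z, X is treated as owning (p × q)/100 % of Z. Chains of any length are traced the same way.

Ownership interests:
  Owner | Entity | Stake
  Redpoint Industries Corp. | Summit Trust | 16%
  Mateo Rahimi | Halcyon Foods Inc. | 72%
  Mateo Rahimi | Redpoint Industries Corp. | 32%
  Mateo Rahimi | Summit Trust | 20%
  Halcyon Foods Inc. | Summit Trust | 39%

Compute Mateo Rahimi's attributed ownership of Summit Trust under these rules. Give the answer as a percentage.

Chain via Redpoint Industries Corp. (R2): 32% × 16% = 5.12% of Summit Trust.
Chain via Halcyon Foods Inc. (R2): 72% × 39% = 28.08% of Summit Trust.
Direct interest in Summit Trust: 20%.
Aggregating (R1): 5.12% + 28.08% + 20% = 53.2%.

53.2%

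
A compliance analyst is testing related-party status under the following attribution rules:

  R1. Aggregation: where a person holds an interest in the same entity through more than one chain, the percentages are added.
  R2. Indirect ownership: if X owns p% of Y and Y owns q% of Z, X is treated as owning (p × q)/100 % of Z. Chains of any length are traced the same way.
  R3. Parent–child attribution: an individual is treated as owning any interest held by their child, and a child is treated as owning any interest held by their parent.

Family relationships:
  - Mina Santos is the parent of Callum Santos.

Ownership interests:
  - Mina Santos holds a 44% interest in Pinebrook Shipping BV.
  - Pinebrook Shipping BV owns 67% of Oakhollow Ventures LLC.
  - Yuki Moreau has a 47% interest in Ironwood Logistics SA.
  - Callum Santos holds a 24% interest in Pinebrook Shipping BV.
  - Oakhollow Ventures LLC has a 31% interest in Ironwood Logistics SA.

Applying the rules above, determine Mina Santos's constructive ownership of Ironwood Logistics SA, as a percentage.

By parent–child attribution (R3), Mina Santos is treated as also owning Callum Santos's interest in Pinebrook Shipping BV, giving 44% + 24% = 68%.
Chain via Pinebrook Shipping BV → Oakhollow Ventures LLC (R2): 68% × 67% × 31% = 14.1236% of Ironwood Logistics SA.

14.1236%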